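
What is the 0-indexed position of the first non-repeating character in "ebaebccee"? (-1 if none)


Input: ebaebccee
Character frequencies:
  'a': 1
  'b': 2
  'c': 2
  'e': 4
Scanning left to right for freq == 1:
  Position 0 ('e'): freq=4, skip
  Position 1 ('b'): freq=2, skip
  Position 2 ('a'): unique! => answer = 2

2


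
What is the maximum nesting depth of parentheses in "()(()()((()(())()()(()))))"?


Input: "()(()()((()(())()()(()))))"
Tracking depth:
  Position 0 '(': depth becomes 1
  Position 1 ')': depth becomes 0
  Position 2 '(': depth becomes 1
  Position 3 '(': depth becomes 2
  Position 4 ')': depth becomes 1
  Position 5 '(': depth becomes 2
  Position 6 ')': depth becomes 1
  Position 7 '(': depth becomes 2
  Position 8 '(': depth becomes 3
  Position 9 '(': depth becomes 4
  Position 10 ')': depth becomes 3
  Position 11 '(': depth becomes 4
  Position 12 '(': depth becomes 5
  Position 13 ')': depth becomes 4
  Position 14 ')': depth becomes 3
  Position 15 '(': depth becomes 4
  Position 16 ')': depth becomes 3
  Position 17 '(': depth becomes 4
  Position 18 ')': depth becomes 3
  Position 19 '(': depth becomes 4
  Position 20 '(': depth becomes 5
  Position 21 ')': depth becomes 4
  Position 22 ')': depth becomes 3
  Position 23 ')': depth becomes 2
  Position 24 ')': depth becomes 1
  Position 25 ')': depth becomes 0
Maximum depth reached: 5

5


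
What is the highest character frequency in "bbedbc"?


Input: bbedbc
Character counts:
  'b': 3
  'c': 1
  'd': 1
  'e': 1
Maximum frequency: 3

3


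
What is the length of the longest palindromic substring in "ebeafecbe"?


Input: "ebeafecbe"
Checking substrings for palindromes:
  [0:3] "ebe" (len 3) => palindrome
Longest palindromic substring: "ebe" with length 3

3


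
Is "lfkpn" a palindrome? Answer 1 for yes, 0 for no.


Input: lfkpn
Reversed: npkfl
  Compare pos 0 ('l') with pos 4 ('n'): MISMATCH
  Compare pos 1 ('f') with pos 3 ('p'): MISMATCH
Result: not a palindrome

0


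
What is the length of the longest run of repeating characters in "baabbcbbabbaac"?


Input: "baabbcbbabbaac"
Scanning for longest run:
  Position 1 ('a'): new char, reset run to 1
  Position 2 ('a'): continues run of 'a', length=2
  Position 3 ('b'): new char, reset run to 1
  Position 4 ('b'): continues run of 'b', length=2
  Position 5 ('c'): new char, reset run to 1
  Position 6 ('b'): new char, reset run to 1
  Position 7 ('b'): continues run of 'b', length=2
  Position 8 ('a'): new char, reset run to 1
  Position 9 ('b'): new char, reset run to 1
  Position 10 ('b'): continues run of 'b', length=2
  Position 11 ('a'): new char, reset run to 1
  Position 12 ('a'): continues run of 'a', length=2
  Position 13 ('c'): new char, reset run to 1
Longest run: 'a' with length 2

2


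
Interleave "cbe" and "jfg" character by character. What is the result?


Interleaving "cbe" and "jfg":
  Position 0: 'c' from first, 'j' from second => "cj"
  Position 1: 'b' from first, 'f' from second => "bf"
  Position 2: 'e' from first, 'g' from second => "eg"
Result: cjbfeg

cjbfeg


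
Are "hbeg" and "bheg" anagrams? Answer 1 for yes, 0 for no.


Strings: "hbeg", "bheg"
Sorted first:  begh
Sorted second: begh
Sorted forms match => anagrams

1


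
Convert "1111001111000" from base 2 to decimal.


Input: "1111001111000" in base 2
Positional expansion:
  Digit '1' (value 1) x 2^12 = 4096
  Digit '1' (value 1) x 2^11 = 2048
  Digit '1' (value 1) x 2^10 = 1024
  Digit '1' (value 1) x 2^9 = 512
  Digit '0' (value 0) x 2^8 = 0
  Digit '0' (value 0) x 2^7 = 0
  Digit '1' (value 1) x 2^6 = 64
  Digit '1' (value 1) x 2^5 = 32
  Digit '1' (value 1) x 2^4 = 16
  Digit '1' (value 1) x 2^3 = 8
  Digit '0' (value 0) x 2^2 = 0
  Digit '0' (value 0) x 2^1 = 0
  Digit '0' (value 0) x 2^0 = 0
Sum = 7800

7800


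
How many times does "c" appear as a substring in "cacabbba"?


Searching for "c" in "cacabbba"
Scanning each position:
  Position 0: "c" => MATCH
  Position 1: "a" => no
  Position 2: "c" => MATCH
  Position 3: "a" => no
  Position 4: "b" => no
  Position 5: "b" => no
  Position 6: "b" => no
  Position 7: "a" => no
Total occurrences: 2

2


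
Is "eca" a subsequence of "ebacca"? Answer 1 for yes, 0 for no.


Check if "eca" is a subsequence of "ebacca"
Greedy scan:
  Position 0 ('e'): matches sub[0] = 'e'
  Position 1 ('b'): no match needed
  Position 2 ('a'): no match needed
  Position 3 ('c'): matches sub[1] = 'c'
  Position 4 ('c'): no match needed
  Position 5 ('a'): matches sub[2] = 'a'
All 3 characters matched => is a subsequence

1


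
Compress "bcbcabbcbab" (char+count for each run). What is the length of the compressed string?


Input: bcbcabbcbab
Runs:
  'b' x 1 => "b1"
  'c' x 1 => "c1"
  'b' x 1 => "b1"
  'c' x 1 => "c1"
  'a' x 1 => "a1"
  'b' x 2 => "b2"
  'c' x 1 => "c1"
  'b' x 1 => "b1"
  'a' x 1 => "a1"
  'b' x 1 => "b1"
Compressed: "b1c1b1c1a1b2c1b1a1b1"
Compressed length: 20

20


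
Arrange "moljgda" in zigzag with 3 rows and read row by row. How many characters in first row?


Zigzag "moljgda" into 3 rows:
Placing characters:
  'm' => row 0
  'o' => row 1
  'l' => row 2
  'j' => row 1
  'g' => row 0
  'd' => row 1
  'a' => row 2
Rows:
  Row 0: "mg"
  Row 1: "ojd"
  Row 2: "la"
First row length: 2

2


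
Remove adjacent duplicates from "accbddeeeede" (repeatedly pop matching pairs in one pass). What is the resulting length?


Input: accbddeeeede
Stack-based adjacent duplicate removal:
  Read 'a': push. Stack: a
  Read 'c': push. Stack: ac
  Read 'c': matches stack top 'c' => pop. Stack: a
  Read 'b': push. Stack: ab
  Read 'd': push. Stack: abd
  Read 'd': matches stack top 'd' => pop. Stack: ab
  Read 'e': push. Stack: abe
  Read 'e': matches stack top 'e' => pop. Stack: ab
  Read 'e': push. Stack: abe
  Read 'e': matches stack top 'e' => pop. Stack: ab
  Read 'd': push. Stack: abd
  Read 'e': push. Stack: abde
Final stack: "abde" (length 4)

4


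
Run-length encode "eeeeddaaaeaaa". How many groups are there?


Input: eeeeddaaaeaaa
Scanning for consecutive runs:
  Group 1: 'e' x 4 (positions 0-3)
  Group 2: 'd' x 2 (positions 4-5)
  Group 3: 'a' x 3 (positions 6-8)
  Group 4: 'e' x 1 (positions 9-9)
  Group 5: 'a' x 3 (positions 10-12)
Total groups: 5

5


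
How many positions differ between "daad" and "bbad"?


Comparing "daad" and "bbad" position by position:
  Position 0: 'd' vs 'b' => DIFFER
  Position 1: 'a' vs 'b' => DIFFER
  Position 2: 'a' vs 'a' => same
  Position 3: 'd' vs 'd' => same
Positions that differ: 2

2


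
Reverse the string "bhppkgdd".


Input: bhppkgdd
Reading characters right to left:
  Position 7: 'd'
  Position 6: 'd'
  Position 5: 'g'
  Position 4: 'k'
  Position 3: 'p'
  Position 2: 'p'
  Position 1: 'h'
  Position 0: 'b'
Reversed: ddgkpphb

ddgkpphb


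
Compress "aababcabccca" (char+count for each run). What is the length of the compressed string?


Input: aababcabccca
Runs:
  'a' x 2 => "a2"
  'b' x 1 => "b1"
  'a' x 1 => "a1"
  'b' x 1 => "b1"
  'c' x 1 => "c1"
  'a' x 1 => "a1"
  'b' x 1 => "b1"
  'c' x 3 => "c3"
  'a' x 1 => "a1"
Compressed: "a2b1a1b1c1a1b1c3a1"
Compressed length: 18

18


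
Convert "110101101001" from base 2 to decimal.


Input: "110101101001" in base 2
Positional expansion:
  Digit '1' (value 1) x 2^11 = 2048
  Digit '1' (value 1) x 2^10 = 1024
  Digit '0' (value 0) x 2^9 = 0
  Digit '1' (value 1) x 2^8 = 256
  Digit '0' (value 0) x 2^7 = 0
  Digit '1' (value 1) x 2^6 = 64
  Digit '1' (value 1) x 2^5 = 32
  Digit '0' (value 0) x 2^4 = 0
  Digit '1' (value 1) x 2^3 = 8
  Digit '0' (value 0) x 2^2 = 0
  Digit '0' (value 0) x 2^1 = 0
  Digit '1' (value 1) x 2^0 = 1
Sum = 3433

3433


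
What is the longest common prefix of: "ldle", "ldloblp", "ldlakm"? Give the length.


Words: ldle, ldloblp, ldlakm
  Position 0: all 'l' => match
  Position 1: all 'd' => match
  Position 2: all 'l' => match
  Position 3: ('e', 'o', 'a') => mismatch, stop
LCP = "ldl" (length 3)

3


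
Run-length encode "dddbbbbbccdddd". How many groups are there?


Input: dddbbbbbccdddd
Scanning for consecutive runs:
  Group 1: 'd' x 3 (positions 0-2)
  Group 2: 'b' x 5 (positions 3-7)
  Group 3: 'c' x 2 (positions 8-9)
  Group 4: 'd' x 4 (positions 10-13)
Total groups: 4

4


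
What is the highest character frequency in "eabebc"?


Input: eabebc
Character counts:
  'a': 1
  'b': 2
  'c': 1
  'e': 2
Maximum frequency: 2

2


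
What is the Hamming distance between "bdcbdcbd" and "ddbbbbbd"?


Comparing "bdcbdcbd" and "ddbbbbbd" position by position:
  Position 0: 'b' vs 'd' => differ
  Position 1: 'd' vs 'd' => same
  Position 2: 'c' vs 'b' => differ
  Position 3: 'b' vs 'b' => same
  Position 4: 'd' vs 'b' => differ
  Position 5: 'c' vs 'b' => differ
  Position 6: 'b' vs 'b' => same
  Position 7: 'd' vs 'd' => same
Total differences (Hamming distance): 4

4


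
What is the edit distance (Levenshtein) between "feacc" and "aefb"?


Computing edit distance: "feacc" -> "aefb"
DP table:
           a    e    f    b
      0    1    2    3    4
  f   1    1    2    2    3
  e   2    2    1    2    3
  a   3    2    2    2    3
  c   4    3    3    3    3
  c   5    4    4    4    4
Edit distance = dp[5][4] = 4

4


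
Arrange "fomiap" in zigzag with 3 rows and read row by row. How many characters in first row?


Zigzag "fomiap" into 3 rows:
Placing characters:
  'f' => row 0
  'o' => row 1
  'm' => row 2
  'i' => row 1
  'a' => row 0
  'p' => row 1
Rows:
  Row 0: "fa"
  Row 1: "oip"
  Row 2: "m"
First row length: 2

2


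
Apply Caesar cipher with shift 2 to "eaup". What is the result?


Caesar cipher: shift "eaup" by 2
  'e' (pos 4) + 2 = pos 6 = 'g'
  'a' (pos 0) + 2 = pos 2 = 'c'
  'u' (pos 20) + 2 = pos 22 = 'w'
  'p' (pos 15) + 2 = pos 17 = 'r'
Result: gcwr

gcwr


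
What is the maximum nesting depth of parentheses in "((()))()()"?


Input: "((()))()()"
Tracking depth:
  Position 0 '(': depth becomes 1
  Position 1 '(': depth becomes 2
  Position 2 '(': depth becomes 3
  Position 3 ')': depth becomes 2
  Position 4 ')': depth becomes 1
  Position 5 ')': depth becomes 0
  Position 6 '(': depth becomes 1
  Position 7 ')': depth becomes 0
  Position 8 '(': depth becomes 1
  Position 9 ')': depth becomes 0
Maximum depth reached: 3

3


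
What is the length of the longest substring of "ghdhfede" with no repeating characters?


Input: "ghdhfede"
Sliding window (track last position of each char):
  Position 0 ('g'): window [0,0] length 1 -- new best
  Position 1 ('h'): window [0,1] length 2 -- new best
  Position 2 ('d'): window [0,2] length 3 -- new best
  Position 3 ('h'): repeat (last at 1), move window start to 2
  Position 3 ('h'): window [2,3] length 2
  Position 4 ('f'): window [2,4] length 3
  Position 5 ('e'): window [2,5] length 4 -- new best
  Position 6 ('d'): repeat (last at 2), move window start to 3
  Position 6 ('d'): window [3,6] length 4
  Position 7 ('e'): repeat (last at 5), move window start to 6
  Position 7 ('e'): window [6,7] length 2
Longest substring with no repeats: "dhfe" with length 4

4


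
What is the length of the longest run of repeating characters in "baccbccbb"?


Input: "baccbccbb"
Scanning for longest run:
  Position 1 ('a'): new char, reset run to 1
  Position 2 ('c'): new char, reset run to 1
  Position 3 ('c'): continues run of 'c', length=2
  Position 4 ('b'): new char, reset run to 1
  Position 5 ('c'): new char, reset run to 1
  Position 6 ('c'): continues run of 'c', length=2
  Position 7 ('b'): new char, reset run to 1
  Position 8 ('b'): continues run of 'b', length=2
Longest run: 'c' with length 2

2


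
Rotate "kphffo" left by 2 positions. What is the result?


Input: "kphffo", rotate left by 2
First 2 characters: "kp"
Remaining characters: "hffo"
Concatenate remaining + first: "hffo" + "kp" = "hffokp"

hffokp


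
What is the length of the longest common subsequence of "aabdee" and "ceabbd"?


LCS of "aabdee" and "ceabbd"
DP table:
           c    e    a    b    b    d
      0    0    0    0    0    0    0
  a   0    0    0    1    1    1    1
  a   0    0    0    1    1    1    1
  b   0    0    0    1    2    2    2
  d   0    0    0    1    2    2    3
  e   0    0    1    1    2    2    3
  e   0    0    1    1    2    2    3
LCS length = dp[6][6] = 3

3


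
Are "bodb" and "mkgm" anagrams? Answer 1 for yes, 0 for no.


Strings: "bodb", "mkgm"
Sorted first:  bbdo
Sorted second: gkmm
Differ at position 0: 'b' vs 'g' => not anagrams

0


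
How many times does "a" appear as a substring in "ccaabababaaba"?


Searching for "a" in "ccaabababaaba"
Scanning each position:
  Position 0: "c" => no
  Position 1: "c" => no
  Position 2: "a" => MATCH
  Position 3: "a" => MATCH
  Position 4: "b" => no
  Position 5: "a" => MATCH
  Position 6: "b" => no
  Position 7: "a" => MATCH
  Position 8: "b" => no
  Position 9: "a" => MATCH
  Position 10: "a" => MATCH
  Position 11: "b" => no
  Position 12: "a" => MATCH
Total occurrences: 7

7


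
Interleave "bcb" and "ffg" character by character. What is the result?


Interleaving "bcb" and "ffg":
  Position 0: 'b' from first, 'f' from second => "bf"
  Position 1: 'c' from first, 'f' from second => "cf"
  Position 2: 'b' from first, 'g' from second => "bg"
Result: bfcfbg

bfcfbg


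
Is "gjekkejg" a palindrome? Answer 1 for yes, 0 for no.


Input: gjekkejg
Reversed: gjekkejg
  Compare pos 0 ('g') with pos 7 ('g'): match
  Compare pos 1 ('j') with pos 6 ('j'): match
  Compare pos 2 ('e') with pos 5 ('e'): match
  Compare pos 3 ('k') with pos 4 ('k'): match
Result: palindrome

1


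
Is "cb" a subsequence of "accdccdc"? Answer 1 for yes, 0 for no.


Check if "cb" is a subsequence of "accdccdc"
Greedy scan:
  Position 0 ('a'): no match needed
  Position 1 ('c'): matches sub[0] = 'c'
  Position 2 ('c'): no match needed
  Position 3 ('d'): no match needed
  Position 4 ('c'): no match needed
  Position 5 ('c'): no match needed
  Position 6 ('d'): no match needed
  Position 7 ('c'): no match needed
Only matched 1/2 characters => not a subsequence

0


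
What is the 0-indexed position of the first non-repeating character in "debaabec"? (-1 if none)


Input: debaabec
Character frequencies:
  'a': 2
  'b': 2
  'c': 1
  'd': 1
  'e': 2
Scanning left to right for freq == 1:
  Position 0 ('d'): unique! => answer = 0

0


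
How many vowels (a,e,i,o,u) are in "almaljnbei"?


Input: almaljnbei
Checking each character:
  'a' at position 0: vowel (running total: 1)
  'l' at position 1: consonant
  'm' at position 2: consonant
  'a' at position 3: vowel (running total: 2)
  'l' at position 4: consonant
  'j' at position 5: consonant
  'n' at position 6: consonant
  'b' at position 7: consonant
  'e' at position 8: vowel (running total: 3)
  'i' at position 9: vowel (running total: 4)
Total vowels: 4

4


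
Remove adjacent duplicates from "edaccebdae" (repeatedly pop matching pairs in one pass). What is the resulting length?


Input: edaccebdae
Stack-based adjacent duplicate removal:
  Read 'e': push. Stack: e
  Read 'd': push. Stack: ed
  Read 'a': push. Stack: eda
  Read 'c': push. Stack: edac
  Read 'c': matches stack top 'c' => pop. Stack: eda
  Read 'e': push. Stack: edae
  Read 'b': push. Stack: edaeb
  Read 'd': push. Stack: edaebd
  Read 'a': push. Stack: edaebda
  Read 'e': push. Stack: edaebdae
Final stack: "edaebdae" (length 8)

8


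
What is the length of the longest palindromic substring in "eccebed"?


Input: "eccebed"
Checking substrings for palindromes:
  [0:4] "ecce" (len 4) => palindrome
  [3:6] "ebe" (len 3) => palindrome
  [1:3] "cc" (len 2) => palindrome
Longest palindromic substring: "ecce" with length 4

4


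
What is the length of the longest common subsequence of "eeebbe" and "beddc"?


LCS of "eeebbe" and "beddc"
DP table:
           b    e    d    d    c
      0    0    0    0    0    0
  e   0    0    1    1    1    1
  e   0    0    1    1    1    1
  e   0    0    1    1    1    1
  b   0    1    1    1    1    1
  b   0    1    1    1    1    1
  e   0    1    2    2    2    2
LCS length = dp[6][5] = 2

2


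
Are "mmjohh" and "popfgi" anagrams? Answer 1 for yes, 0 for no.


Strings: "mmjohh", "popfgi"
Sorted first:  hhjmmo
Sorted second: fgiopp
Differ at position 0: 'h' vs 'f' => not anagrams

0


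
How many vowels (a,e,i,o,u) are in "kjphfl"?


Input: kjphfl
Checking each character:
  'k' at position 0: consonant
  'j' at position 1: consonant
  'p' at position 2: consonant
  'h' at position 3: consonant
  'f' at position 4: consonant
  'l' at position 5: consonant
Total vowels: 0

0


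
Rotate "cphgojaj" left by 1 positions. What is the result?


Input: "cphgojaj", rotate left by 1
First 1 characters: "c"
Remaining characters: "phgojaj"
Concatenate remaining + first: "phgojaj" + "c" = "phgojajc"

phgojajc


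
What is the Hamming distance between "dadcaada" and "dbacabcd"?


Comparing "dadcaada" and "dbacabcd" position by position:
  Position 0: 'd' vs 'd' => same
  Position 1: 'a' vs 'b' => differ
  Position 2: 'd' vs 'a' => differ
  Position 3: 'c' vs 'c' => same
  Position 4: 'a' vs 'a' => same
  Position 5: 'a' vs 'b' => differ
  Position 6: 'd' vs 'c' => differ
  Position 7: 'a' vs 'd' => differ
Total differences (Hamming distance): 5

5


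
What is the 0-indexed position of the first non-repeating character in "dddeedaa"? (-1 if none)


Input: dddeedaa
Character frequencies:
  'a': 2
  'd': 4
  'e': 2
Scanning left to right for freq == 1:
  Position 0 ('d'): freq=4, skip
  Position 1 ('d'): freq=4, skip
  Position 2 ('d'): freq=4, skip
  Position 3 ('e'): freq=2, skip
  Position 4 ('e'): freq=2, skip
  Position 5 ('d'): freq=4, skip
  Position 6 ('a'): freq=2, skip
  Position 7 ('a'): freq=2, skip
  No unique character found => answer = -1

-1


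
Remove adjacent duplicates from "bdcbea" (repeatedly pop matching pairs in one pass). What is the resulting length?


Input: bdcbea
Stack-based adjacent duplicate removal:
  Read 'b': push. Stack: b
  Read 'd': push. Stack: bd
  Read 'c': push. Stack: bdc
  Read 'b': push. Stack: bdcb
  Read 'e': push. Stack: bdcbe
  Read 'a': push. Stack: bdcbea
Final stack: "bdcbea" (length 6)

6


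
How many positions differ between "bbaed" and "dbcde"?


Comparing "bbaed" and "dbcde" position by position:
  Position 0: 'b' vs 'd' => DIFFER
  Position 1: 'b' vs 'b' => same
  Position 2: 'a' vs 'c' => DIFFER
  Position 3: 'e' vs 'd' => DIFFER
  Position 4: 'd' vs 'e' => DIFFER
Positions that differ: 4

4


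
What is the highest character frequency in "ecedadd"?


Input: ecedadd
Character counts:
  'a': 1
  'c': 1
  'd': 3
  'e': 2
Maximum frequency: 3

3


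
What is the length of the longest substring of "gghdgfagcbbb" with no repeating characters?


Input: "gghdgfagcbbb"
Sliding window (track last position of each char):
  Position 0 ('g'): window [0,0] length 1 -- new best
  Position 1 ('g'): repeat (last at 0), move window start to 1
  Position 1 ('g'): window [1,1] length 1
  Position 2 ('h'): window [1,2] length 2 -- new best
  Position 3 ('d'): window [1,3] length 3 -- new best
  Position 4 ('g'): repeat (last at 1), move window start to 2
  Position 4 ('g'): window [2,4] length 3
  Position 5 ('f'): window [2,5] length 4 -- new best
  Position 6 ('a'): window [2,6] length 5 -- new best
  Position 7 ('g'): repeat (last at 4), move window start to 5
  Position 7 ('g'): window [5,7] length 3
  Position 8 ('c'): window [5,8] length 4
  Position 9 ('b'): window [5,9] length 5
  Position 10 ('b'): repeat (last at 9), move window start to 10
  Position 10 ('b'): window [10,10] length 1
  Position 11 ('b'): repeat (last at 10), move window start to 11
  Position 11 ('b'): window [11,11] length 1
Longest substring with no repeats: "hdgfa" with length 5

5


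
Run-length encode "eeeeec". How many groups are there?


Input: eeeeec
Scanning for consecutive runs:
  Group 1: 'e' x 5 (positions 0-4)
  Group 2: 'c' x 1 (positions 5-5)
Total groups: 2

2


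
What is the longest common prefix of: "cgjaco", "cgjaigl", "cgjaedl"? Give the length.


Words: cgjaco, cgjaigl, cgjaedl
  Position 0: all 'c' => match
  Position 1: all 'g' => match
  Position 2: all 'j' => match
  Position 3: all 'a' => match
  Position 4: ('c', 'i', 'e') => mismatch, stop
LCP = "cgja" (length 4)

4


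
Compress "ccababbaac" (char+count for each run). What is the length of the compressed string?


Input: ccababbaac
Runs:
  'c' x 2 => "c2"
  'a' x 1 => "a1"
  'b' x 1 => "b1"
  'a' x 1 => "a1"
  'b' x 2 => "b2"
  'a' x 2 => "a2"
  'c' x 1 => "c1"
Compressed: "c2a1b1a1b2a2c1"
Compressed length: 14

14


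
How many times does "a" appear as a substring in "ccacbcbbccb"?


Searching for "a" in "ccacbcbbccb"
Scanning each position:
  Position 0: "c" => no
  Position 1: "c" => no
  Position 2: "a" => MATCH
  Position 3: "c" => no
  Position 4: "b" => no
  Position 5: "c" => no
  Position 6: "b" => no
  Position 7: "b" => no
  Position 8: "c" => no
  Position 9: "c" => no
  Position 10: "b" => no
Total occurrences: 1

1


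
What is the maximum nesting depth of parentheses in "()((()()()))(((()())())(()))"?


Input: "()((()()()))(((()())())(()))"
Tracking depth:
  Position 0 '(': depth becomes 1
  Position 1 ')': depth becomes 0
  Position 2 '(': depth becomes 1
  Position 3 '(': depth becomes 2
  Position 4 '(': depth becomes 3
  Position 5 ')': depth becomes 2
  Position 6 '(': depth becomes 3
  Position 7 ')': depth becomes 2
  Position 8 '(': depth becomes 3
  Position 9 ')': depth becomes 2
  Position 10 ')': depth becomes 1
  Position 11 ')': depth becomes 0
  Position 12 '(': depth becomes 1
  Position 13 '(': depth becomes 2
  Position 14 '(': depth becomes 3
  Position 15 '(': depth becomes 4
  Position 16 ')': depth becomes 3
  Position 17 '(': depth becomes 4
  Position 18 ')': depth becomes 3
  Position 19 ')': depth becomes 2
  Position 20 '(': depth becomes 3
  Position 21 ')': depth becomes 2
  Position 22 ')': depth becomes 1
  Position 23 '(': depth becomes 2
  Position 24 '(': depth becomes 3
  Position 25 ')': depth becomes 2
  Position 26 ')': depth becomes 1
  Position 27 ')': depth becomes 0
Maximum depth reached: 4

4


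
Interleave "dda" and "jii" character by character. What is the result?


Interleaving "dda" and "jii":
  Position 0: 'd' from first, 'j' from second => "dj"
  Position 1: 'd' from first, 'i' from second => "di"
  Position 2: 'a' from first, 'i' from second => "ai"
Result: djdiai

djdiai


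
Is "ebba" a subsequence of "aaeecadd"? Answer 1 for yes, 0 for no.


Check if "ebba" is a subsequence of "aaeecadd"
Greedy scan:
  Position 0 ('a'): no match needed
  Position 1 ('a'): no match needed
  Position 2 ('e'): matches sub[0] = 'e'
  Position 3 ('e'): no match needed
  Position 4 ('c'): no match needed
  Position 5 ('a'): no match needed
  Position 6 ('d'): no match needed
  Position 7 ('d'): no match needed
Only matched 1/4 characters => not a subsequence

0


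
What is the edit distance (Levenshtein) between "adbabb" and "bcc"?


Computing edit distance: "adbabb" -> "bcc"
DP table:
           b    c    c
      0    1    2    3
  a   1    1    2    3
  d   2    2    2    3
  b   3    2    3    3
  a   4    3    3    4
  b   5    4    4    4
  b   6    5    5    5
Edit distance = dp[6][3] = 5

5


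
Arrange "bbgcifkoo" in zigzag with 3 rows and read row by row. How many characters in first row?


Zigzag "bbgcifkoo" into 3 rows:
Placing characters:
  'b' => row 0
  'b' => row 1
  'g' => row 2
  'c' => row 1
  'i' => row 0
  'f' => row 1
  'k' => row 2
  'o' => row 1
  'o' => row 0
Rows:
  Row 0: "bio"
  Row 1: "bcfo"
  Row 2: "gk"
First row length: 3

3


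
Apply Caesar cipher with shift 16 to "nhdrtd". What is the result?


Caesar cipher: shift "nhdrtd" by 16
  'n' (pos 13) + 16 = pos 3 = 'd'
  'h' (pos 7) + 16 = pos 23 = 'x'
  'd' (pos 3) + 16 = pos 19 = 't'
  'r' (pos 17) + 16 = pos 7 = 'h'
  't' (pos 19) + 16 = pos 9 = 'j'
  'd' (pos 3) + 16 = pos 19 = 't'
Result: dxthjt

dxthjt


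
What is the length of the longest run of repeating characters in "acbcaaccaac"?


Input: "acbcaaccaac"
Scanning for longest run:
  Position 1 ('c'): new char, reset run to 1
  Position 2 ('b'): new char, reset run to 1
  Position 3 ('c'): new char, reset run to 1
  Position 4 ('a'): new char, reset run to 1
  Position 5 ('a'): continues run of 'a', length=2
  Position 6 ('c'): new char, reset run to 1
  Position 7 ('c'): continues run of 'c', length=2
  Position 8 ('a'): new char, reset run to 1
  Position 9 ('a'): continues run of 'a', length=2
  Position 10 ('c'): new char, reset run to 1
Longest run: 'a' with length 2

2


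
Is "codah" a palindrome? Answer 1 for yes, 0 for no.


Input: codah
Reversed: hadoc
  Compare pos 0 ('c') with pos 4 ('h'): MISMATCH
  Compare pos 1 ('o') with pos 3 ('a'): MISMATCH
Result: not a palindrome

0


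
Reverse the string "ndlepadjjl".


Input: ndlepadjjl
Reading characters right to left:
  Position 9: 'l'
  Position 8: 'j'
  Position 7: 'j'
  Position 6: 'd'
  Position 5: 'a'
  Position 4: 'p'
  Position 3: 'e'
  Position 2: 'l'
  Position 1: 'd'
  Position 0: 'n'
Reversed: ljjdapeldn

ljjdapeldn


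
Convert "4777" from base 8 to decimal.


Input: "4777" in base 8
Positional expansion:
  Digit '4' (value 4) x 8^3 = 2048
  Digit '7' (value 7) x 8^2 = 448
  Digit '7' (value 7) x 8^1 = 56
  Digit '7' (value 7) x 8^0 = 7
Sum = 2559

2559


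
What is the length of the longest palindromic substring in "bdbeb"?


Input: "bdbeb"
Checking substrings for palindromes:
  [0:3] "bdb" (len 3) => palindrome
  [2:5] "beb" (len 3) => palindrome
Longest palindromic substring: "bdb" with length 3

3


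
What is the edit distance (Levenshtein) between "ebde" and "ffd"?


Computing edit distance: "ebde" -> "ffd"
DP table:
           f    f    d
      0    1    2    3
  e   1    1    2    3
  b   2    2    2    3
  d   3    3    3    2
  e   4    4    4    3
Edit distance = dp[4][3] = 3

3


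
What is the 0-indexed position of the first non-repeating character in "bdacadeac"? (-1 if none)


Input: bdacadeac
Character frequencies:
  'a': 3
  'b': 1
  'c': 2
  'd': 2
  'e': 1
Scanning left to right for freq == 1:
  Position 0 ('b'): unique! => answer = 0

0


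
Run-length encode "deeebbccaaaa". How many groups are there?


Input: deeebbccaaaa
Scanning for consecutive runs:
  Group 1: 'd' x 1 (positions 0-0)
  Group 2: 'e' x 3 (positions 1-3)
  Group 3: 'b' x 2 (positions 4-5)
  Group 4: 'c' x 2 (positions 6-7)
  Group 5: 'a' x 4 (positions 8-11)
Total groups: 5

5


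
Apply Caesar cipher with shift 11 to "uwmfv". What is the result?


Caesar cipher: shift "uwmfv" by 11
  'u' (pos 20) + 11 = pos 5 = 'f'
  'w' (pos 22) + 11 = pos 7 = 'h'
  'm' (pos 12) + 11 = pos 23 = 'x'
  'f' (pos 5) + 11 = pos 16 = 'q'
  'v' (pos 21) + 11 = pos 6 = 'g'
Result: fhxqg

fhxqg


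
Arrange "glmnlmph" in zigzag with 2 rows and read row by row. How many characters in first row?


Zigzag "glmnlmph" into 2 rows:
Placing characters:
  'g' => row 0
  'l' => row 1
  'm' => row 0
  'n' => row 1
  'l' => row 0
  'm' => row 1
  'p' => row 0
  'h' => row 1
Rows:
  Row 0: "gmlp"
  Row 1: "lnmh"
First row length: 4

4


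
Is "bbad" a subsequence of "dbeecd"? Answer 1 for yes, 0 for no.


Check if "bbad" is a subsequence of "dbeecd"
Greedy scan:
  Position 0 ('d'): no match needed
  Position 1 ('b'): matches sub[0] = 'b'
  Position 2 ('e'): no match needed
  Position 3 ('e'): no match needed
  Position 4 ('c'): no match needed
  Position 5 ('d'): no match needed
Only matched 1/4 characters => not a subsequence

0


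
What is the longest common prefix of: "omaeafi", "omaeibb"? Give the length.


Words: omaeafi, omaeibb
  Position 0: all 'o' => match
  Position 1: all 'm' => match
  Position 2: all 'a' => match
  Position 3: all 'e' => match
  Position 4: ('a', 'i') => mismatch, stop
LCP = "omae" (length 4)

4


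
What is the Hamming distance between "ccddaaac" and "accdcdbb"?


Comparing "ccddaaac" and "accdcdbb" position by position:
  Position 0: 'c' vs 'a' => differ
  Position 1: 'c' vs 'c' => same
  Position 2: 'd' vs 'c' => differ
  Position 3: 'd' vs 'd' => same
  Position 4: 'a' vs 'c' => differ
  Position 5: 'a' vs 'd' => differ
  Position 6: 'a' vs 'b' => differ
  Position 7: 'c' vs 'b' => differ
Total differences (Hamming distance): 6

6


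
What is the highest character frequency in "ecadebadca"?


Input: ecadebadca
Character counts:
  'a': 3
  'b': 1
  'c': 2
  'd': 2
  'e': 2
Maximum frequency: 3

3


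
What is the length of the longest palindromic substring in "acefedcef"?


Input: "acefedcef"
Checking substrings for palindromes:
  [2:5] "efe" (len 3) => palindrome
Longest palindromic substring: "efe" with length 3

3


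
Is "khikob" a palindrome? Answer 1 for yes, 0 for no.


Input: khikob
Reversed: bokihk
  Compare pos 0 ('k') with pos 5 ('b'): MISMATCH
  Compare pos 1 ('h') with pos 4 ('o'): MISMATCH
  Compare pos 2 ('i') with pos 3 ('k'): MISMATCH
Result: not a palindrome

0


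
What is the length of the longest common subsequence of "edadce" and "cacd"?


LCS of "edadce" and "cacd"
DP table:
           c    a    c    d
      0    0    0    0    0
  e   0    0    0    0    0
  d   0    0    0    0    1
  a   0    0    1    1    1
  d   0    0    1    1    2
  c   0    1    1    2    2
  e   0    1    1    2    2
LCS length = dp[6][4] = 2

2


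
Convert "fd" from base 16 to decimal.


Input: "fd" in base 16
Positional expansion:
  Digit 'f' (value 15) x 16^1 = 240
  Digit 'd' (value 13) x 16^0 = 13
Sum = 253

253


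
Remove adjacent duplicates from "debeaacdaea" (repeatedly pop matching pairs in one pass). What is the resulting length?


Input: debeaacdaea
Stack-based adjacent duplicate removal:
  Read 'd': push. Stack: d
  Read 'e': push. Stack: de
  Read 'b': push. Stack: deb
  Read 'e': push. Stack: debe
  Read 'a': push. Stack: debea
  Read 'a': matches stack top 'a' => pop. Stack: debe
  Read 'c': push. Stack: debec
  Read 'd': push. Stack: debecd
  Read 'a': push. Stack: debecda
  Read 'e': push. Stack: debecdae
  Read 'a': push. Stack: debecdaea
Final stack: "debecdaea" (length 9)

9


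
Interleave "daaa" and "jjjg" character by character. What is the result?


Interleaving "daaa" and "jjjg":
  Position 0: 'd' from first, 'j' from second => "dj"
  Position 1: 'a' from first, 'j' from second => "aj"
  Position 2: 'a' from first, 'j' from second => "aj"
  Position 3: 'a' from first, 'g' from second => "ag"
Result: djajajag

djajajag


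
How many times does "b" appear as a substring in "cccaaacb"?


Searching for "b" in "cccaaacb"
Scanning each position:
  Position 0: "c" => no
  Position 1: "c" => no
  Position 2: "c" => no
  Position 3: "a" => no
  Position 4: "a" => no
  Position 5: "a" => no
  Position 6: "c" => no
  Position 7: "b" => MATCH
Total occurrences: 1

1


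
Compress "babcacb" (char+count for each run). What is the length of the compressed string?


Input: babcacb
Runs:
  'b' x 1 => "b1"
  'a' x 1 => "a1"
  'b' x 1 => "b1"
  'c' x 1 => "c1"
  'a' x 1 => "a1"
  'c' x 1 => "c1"
  'b' x 1 => "b1"
Compressed: "b1a1b1c1a1c1b1"
Compressed length: 14

14


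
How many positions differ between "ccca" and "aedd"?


Comparing "ccca" and "aedd" position by position:
  Position 0: 'c' vs 'a' => DIFFER
  Position 1: 'c' vs 'e' => DIFFER
  Position 2: 'c' vs 'd' => DIFFER
  Position 3: 'a' vs 'd' => DIFFER
Positions that differ: 4

4


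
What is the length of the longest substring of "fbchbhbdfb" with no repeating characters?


Input: "fbchbhbdfb"
Sliding window (track last position of each char):
  Position 0 ('f'): window [0,0] length 1 -- new best
  Position 1 ('b'): window [0,1] length 2 -- new best
  Position 2 ('c'): window [0,2] length 3 -- new best
  Position 3 ('h'): window [0,3] length 4 -- new best
  Position 4 ('b'): repeat (last at 1), move window start to 2
  Position 4 ('b'): window [2,4] length 3
  Position 5 ('h'): repeat (last at 3), move window start to 4
  Position 5 ('h'): window [4,5] length 2
  Position 6 ('b'): repeat (last at 4), move window start to 5
  Position 6 ('b'): window [5,6] length 2
  Position 7 ('d'): window [5,7] length 3
  Position 8 ('f'): window [5,8] length 4
  Position 9 ('b'): repeat (last at 6), move window start to 7
  Position 9 ('b'): window [7,9] length 3
Longest substring with no repeats: "fbch" with length 4

4


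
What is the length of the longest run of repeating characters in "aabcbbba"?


Input: "aabcbbba"
Scanning for longest run:
  Position 1 ('a'): continues run of 'a', length=2
  Position 2 ('b'): new char, reset run to 1
  Position 3 ('c'): new char, reset run to 1
  Position 4 ('b'): new char, reset run to 1
  Position 5 ('b'): continues run of 'b', length=2
  Position 6 ('b'): continues run of 'b', length=3
  Position 7 ('a'): new char, reset run to 1
Longest run: 'b' with length 3

3


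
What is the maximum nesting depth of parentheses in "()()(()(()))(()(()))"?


Input: "()()(()(()))(()(()))"
Tracking depth:
  Position 0 '(': depth becomes 1
  Position 1 ')': depth becomes 0
  Position 2 '(': depth becomes 1
  Position 3 ')': depth becomes 0
  Position 4 '(': depth becomes 1
  Position 5 '(': depth becomes 2
  Position 6 ')': depth becomes 1
  Position 7 '(': depth becomes 2
  Position 8 '(': depth becomes 3
  Position 9 ')': depth becomes 2
  Position 10 ')': depth becomes 1
  Position 11 ')': depth becomes 0
  Position 12 '(': depth becomes 1
  Position 13 '(': depth becomes 2
  Position 14 ')': depth becomes 1
  Position 15 '(': depth becomes 2
  Position 16 '(': depth becomes 3
  Position 17 ')': depth becomes 2
  Position 18 ')': depth becomes 1
  Position 19 ')': depth becomes 0
Maximum depth reached: 3

3


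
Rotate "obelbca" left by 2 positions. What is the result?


Input: "obelbca", rotate left by 2
First 2 characters: "ob"
Remaining characters: "elbca"
Concatenate remaining + first: "elbca" + "ob" = "elbcaob"

elbcaob


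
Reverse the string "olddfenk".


Input: olddfenk
Reading characters right to left:
  Position 7: 'k'
  Position 6: 'n'
  Position 5: 'e'
  Position 4: 'f'
  Position 3: 'd'
  Position 2: 'd'
  Position 1: 'l'
  Position 0: 'o'
Reversed: knefddlo

knefddlo


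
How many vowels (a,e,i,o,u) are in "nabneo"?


Input: nabneo
Checking each character:
  'n' at position 0: consonant
  'a' at position 1: vowel (running total: 1)
  'b' at position 2: consonant
  'n' at position 3: consonant
  'e' at position 4: vowel (running total: 2)
  'o' at position 5: vowel (running total: 3)
Total vowels: 3

3


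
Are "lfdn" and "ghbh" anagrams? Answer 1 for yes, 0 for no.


Strings: "lfdn", "ghbh"
Sorted first:  dfln
Sorted second: bghh
Differ at position 0: 'd' vs 'b' => not anagrams

0


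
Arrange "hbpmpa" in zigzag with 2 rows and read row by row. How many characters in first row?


Zigzag "hbpmpa" into 2 rows:
Placing characters:
  'h' => row 0
  'b' => row 1
  'p' => row 0
  'm' => row 1
  'p' => row 0
  'a' => row 1
Rows:
  Row 0: "hpp"
  Row 1: "bma"
First row length: 3

3


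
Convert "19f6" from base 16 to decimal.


Input: "19f6" in base 16
Positional expansion:
  Digit '1' (value 1) x 16^3 = 4096
  Digit '9' (value 9) x 16^2 = 2304
  Digit 'f' (value 15) x 16^1 = 240
  Digit '6' (value 6) x 16^0 = 6
Sum = 6646

6646


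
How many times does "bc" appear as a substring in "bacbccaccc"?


Searching for "bc" in "bacbccaccc"
Scanning each position:
  Position 0: "ba" => no
  Position 1: "ac" => no
  Position 2: "cb" => no
  Position 3: "bc" => MATCH
  Position 4: "cc" => no
  Position 5: "ca" => no
  Position 6: "ac" => no
  Position 7: "cc" => no
  Position 8: "cc" => no
Total occurrences: 1

1


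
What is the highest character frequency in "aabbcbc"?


Input: aabbcbc
Character counts:
  'a': 2
  'b': 3
  'c': 2
Maximum frequency: 3

3


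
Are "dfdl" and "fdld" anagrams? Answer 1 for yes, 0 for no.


Strings: "dfdl", "fdld"
Sorted first:  ddfl
Sorted second: ddfl
Sorted forms match => anagrams

1


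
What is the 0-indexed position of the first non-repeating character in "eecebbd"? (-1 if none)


Input: eecebbd
Character frequencies:
  'b': 2
  'c': 1
  'd': 1
  'e': 3
Scanning left to right for freq == 1:
  Position 0 ('e'): freq=3, skip
  Position 1 ('e'): freq=3, skip
  Position 2 ('c'): unique! => answer = 2

2


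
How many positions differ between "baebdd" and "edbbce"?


Comparing "baebdd" and "edbbce" position by position:
  Position 0: 'b' vs 'e' => DIFFER
  Position 1: 'a' vs 'd' => DIFFER
  Position 2: 'e' vs 'b' => DIFFER
  Position 3: 'b' vs 'b' => same
  Position 4: 'd' vs 'c' => DIFFER
  Position 5: 'd' vs 'e' => DIFFER
Positions that differ: 5

5


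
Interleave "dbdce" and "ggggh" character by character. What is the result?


Interleaving "dbdce" and "ggggh":
  Position 0: 'd' from first, 'g' from second => "dg"
  Position 1: 'b' from first, 'g' from second => "bg"
  Position 2: 'd' from first, 'g' from second => "dg"
  Position 3: 'c' from first, 'g' from second => "cg"
  Position 4: 'e' from first, 'h' from second => "eh"
Result: dgbgdgcgeh

dgbgdgcgeh


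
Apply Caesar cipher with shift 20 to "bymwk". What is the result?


Caesar cipher: shift "bymwk" by 20
  'b' (pos 1) + 20 = pos 21 = 'v'
  'y' (pos 24) + 20 = pos 18 = 's'
  'm' (pos 12) + 20 = pos 6 = 'g'
  'w' (pos 22) + 20 = pos 16 = 'q'
  'k' (pos 10) + 20 = pos 4 = 'e'
Result: vsgqe

vsgqe


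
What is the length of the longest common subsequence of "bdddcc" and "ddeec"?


LCS of "bdddcc" and "ddeec"
DP table:
           d    d    e    e    c
      0    0    0    0    0    0
  b   0    0    0    0    0    0
  d   0    1    1    1    1    1
  d   0    1    2    2    2    2
  d   0    1    2    2    2    2
  c   0    1    2    2    2    3
  c   0    1    2    2    2    3
LCS length = dp[6][5] = 3

3


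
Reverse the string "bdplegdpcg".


Input: bdplegdpcg
Reading characters right to left:
  Position 9: 'g'
  Position 8: 'c'
  Position 7: 'p'
  Position 6: 'd'
  Position 5: 'g'
  Position 4: 'e'
  Position 3: 'l'
  Position 2: 'p'
  Position 1: 'd'
  Position 0: 'b'
Reversed: gcpdgelpdb

gcpdgelpdb


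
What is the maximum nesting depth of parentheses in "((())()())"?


Input: "((())()())"
Tracking depth:
  Position 0 '(': depth becomes 1
  Position 1 '(': depth becomes 2
  Position 2 '(': depth becomes 3
  Position 3 ')': depth becomes 2
  Position 4 ')': depth becomes 1
  Position 5 '(': depth becomes 2
  Position 6 ')': depth becomes 1
  Position 7 '(': depth becomes 2
  Position 8 ')': depth becomes 1
  Position 9 ')': depth becomes 0
Maximum depth reached: 3

3


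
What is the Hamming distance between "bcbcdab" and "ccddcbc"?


Comparing "bcbcdab" and "ccddcbc" position by position:
  Position 0: 'b' vs 'c' => differ
  Position 1: 'c' vs 'c' => same
  Position 2: 'b' vs 'd' => differ
  Position 3: 'c' vs 'd' => differ
  Position 4: 'd' vs 'c' => differ
  Position 5: 'a' vs 'b' => differ
  Position 6: 'b' vs 'c' => differ
Total differences (Hamming distance): 6

6


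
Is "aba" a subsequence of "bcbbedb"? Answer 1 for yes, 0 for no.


Check if "aba" is a subsequence of "bcbbedb"
Greedy scan:
  Position 0 ('b'): no match needed
  Position 1 ('c'): no match needed
  Position 2 ('b'): no match needed
  Position 3 ('b'): no match needed
  Position 4 ('e'): no match needed
  Position 5 ('d'): no match needed
  Position 6 ('b'): no match needed
Only matched 0/3 characters => not a subsequence

0


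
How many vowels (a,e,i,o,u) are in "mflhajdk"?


Input: mflhajdk
Checking each character:
  'm' at position 0: consonant
  'f' at position 1: consonant
  'l' at position 2: consonant
  'h' at position 3: consonant
  'a' at position 4: vowel (running total: 1)
  'j' at position 5: consonant
  'd' at position 6: consonant
  'k' at position 7: consonant
Total vowels: 1

1
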